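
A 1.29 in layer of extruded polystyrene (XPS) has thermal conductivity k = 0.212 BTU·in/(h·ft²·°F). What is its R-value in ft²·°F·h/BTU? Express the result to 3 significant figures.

R = L/k = 1.29/0.212 = 6.085 ft²·°F·h/BTU

6.08 ft²·°F·h/BTU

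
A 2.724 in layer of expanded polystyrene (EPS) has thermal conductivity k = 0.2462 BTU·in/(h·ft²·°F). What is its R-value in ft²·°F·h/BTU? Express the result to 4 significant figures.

R = L/k = 2.724/0.2462 = 11.064 ft²·°F·h/BTU

11.06 ft²·°F·h/BTU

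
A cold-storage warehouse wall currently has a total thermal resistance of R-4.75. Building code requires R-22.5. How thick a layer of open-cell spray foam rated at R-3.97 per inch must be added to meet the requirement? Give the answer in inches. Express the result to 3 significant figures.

4.47 in

ΔR = 22.5 − 4.75 = 17.75 ft²·°F·h/BTU
L = ΔR / (R/in) = 17.75/3.97 = 4.471 in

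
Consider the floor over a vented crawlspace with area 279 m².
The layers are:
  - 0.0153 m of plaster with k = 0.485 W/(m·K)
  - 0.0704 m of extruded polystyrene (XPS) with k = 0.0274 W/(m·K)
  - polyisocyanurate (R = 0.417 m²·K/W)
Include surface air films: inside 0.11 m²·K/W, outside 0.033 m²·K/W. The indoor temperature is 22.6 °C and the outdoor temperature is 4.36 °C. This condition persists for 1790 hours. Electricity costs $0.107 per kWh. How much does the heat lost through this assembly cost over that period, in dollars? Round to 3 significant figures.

308 dollars

0.0153/0.485 = 0.03155
0.0704/0.0274 = 2.569
R_total = 0.11 + 0.03155 + 2.569 + 0.417 + 0.033 = 3.161 m²·K/W
Q = 279 × (22.6 − 4.36) / 3.161 = 1610 W
E = 1610 W × 1790 h / 1000 = 2882 kWh
Cost = 2882 × 0.107 = $308.4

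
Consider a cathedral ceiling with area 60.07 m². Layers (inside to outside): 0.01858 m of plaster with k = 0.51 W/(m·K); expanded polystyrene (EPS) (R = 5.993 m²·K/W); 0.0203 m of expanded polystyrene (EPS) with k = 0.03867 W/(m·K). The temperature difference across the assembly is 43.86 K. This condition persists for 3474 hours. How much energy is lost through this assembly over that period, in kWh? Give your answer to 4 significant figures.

0.01858/0.51 = 0.036431
0.0203/0.03867 = 0.52495
R_total = 0.036431 + 5.993 + 0.52495 = 6.5544 m²·K/W
Q = 60.07 × 43.86 / 6.5544 = 401.97 W
E = 401.97 W × 3474 h / 1000 = 1396.4 kWh

1396 kWh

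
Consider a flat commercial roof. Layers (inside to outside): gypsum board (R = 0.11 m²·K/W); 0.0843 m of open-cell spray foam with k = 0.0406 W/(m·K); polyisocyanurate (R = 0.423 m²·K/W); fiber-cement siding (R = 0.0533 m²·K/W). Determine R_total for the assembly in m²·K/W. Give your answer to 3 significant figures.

2.66 m²·K/W

0.0843/0.0406 = 2.076
R_total = 0.11 + 2.076 + 0.423 + 0.0533 = 2.663 m²·K/W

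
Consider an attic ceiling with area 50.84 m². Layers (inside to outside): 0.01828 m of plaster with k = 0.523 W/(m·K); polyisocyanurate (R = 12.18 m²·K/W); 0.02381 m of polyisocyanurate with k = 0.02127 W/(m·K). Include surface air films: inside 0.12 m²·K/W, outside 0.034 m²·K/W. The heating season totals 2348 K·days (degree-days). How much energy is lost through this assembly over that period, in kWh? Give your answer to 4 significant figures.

0.01828/0.523 = 0.034952
0.02381/0.02127 = 1.1194
R_total = 0.12 + 0.034952 + 12.18 + 1.1194 + 0.034 = 13.488 m²·K/W
E = A × HDD × 24 / R / 1000 = 50.84 × 2348 × 24 / 13.488 / 1000 = 212.4 kWh

212.4 kWh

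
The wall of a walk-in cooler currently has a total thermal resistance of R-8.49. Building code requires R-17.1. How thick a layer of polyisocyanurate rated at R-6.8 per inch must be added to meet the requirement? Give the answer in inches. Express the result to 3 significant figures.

1.27 in

ΔR = 17.1 − 8.49 = 8.61 ft²·°F·h/BTU
L = ΔR / (R/in) = 8.61/6.8 = 1.266 in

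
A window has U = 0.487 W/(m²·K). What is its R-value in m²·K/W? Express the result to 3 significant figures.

R = 1/U = 1/0.487 = 2.053

2.05 m²·K/W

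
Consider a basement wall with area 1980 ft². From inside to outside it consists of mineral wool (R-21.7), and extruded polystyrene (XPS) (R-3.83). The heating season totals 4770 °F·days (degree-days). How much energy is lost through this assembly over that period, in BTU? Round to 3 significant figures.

R_total = 21.7 + 3.83 = 25.53 ft²·°F·h/BTU
E = A × HDD × 24 / R = 1980 × 4770 × 24 / 25.53 = 8879000 BTU

8880000 BTU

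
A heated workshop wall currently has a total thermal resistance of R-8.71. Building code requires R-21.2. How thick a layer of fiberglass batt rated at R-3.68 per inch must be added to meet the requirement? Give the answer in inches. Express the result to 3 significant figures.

3.39 in

ΔR = 21.2 − 8.71 = 12.49 ft²·°F·h/BTU
L = ΔR / (R/in) = 12.49/3.68 = 3.394 in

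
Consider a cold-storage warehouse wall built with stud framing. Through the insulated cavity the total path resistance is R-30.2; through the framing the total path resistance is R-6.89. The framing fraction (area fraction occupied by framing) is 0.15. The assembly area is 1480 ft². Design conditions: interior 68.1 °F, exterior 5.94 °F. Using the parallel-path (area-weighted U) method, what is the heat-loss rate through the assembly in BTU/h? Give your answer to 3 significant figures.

4590 BTU/h

U_eff = 0.85/30.2 + 0.15/6.89 = 0.02815 + 0.02177 = 0.04992
R_eff = 1/U_eff = 20.03 ft²·°F·h/BTU
Q = 1480 × (68.1 − 5.94) / 20.03 = 4592 BTU/h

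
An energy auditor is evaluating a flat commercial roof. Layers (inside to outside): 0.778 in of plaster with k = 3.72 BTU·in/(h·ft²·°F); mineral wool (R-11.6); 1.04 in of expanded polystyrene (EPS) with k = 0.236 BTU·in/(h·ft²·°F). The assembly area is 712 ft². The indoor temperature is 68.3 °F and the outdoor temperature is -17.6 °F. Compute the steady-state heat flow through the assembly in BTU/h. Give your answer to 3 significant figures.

3770 BTU/h

0.778/3.72 = 0.2091
1.04/0.236 = 4.407
R_total = 0.2091 + 11.6 + 4.407 = 16.22 ft²·°F·h/BTU
Q = A·ΔT/R = 712 × (68.3 − (-17.6)) / 16.22 = 3772 BTU/h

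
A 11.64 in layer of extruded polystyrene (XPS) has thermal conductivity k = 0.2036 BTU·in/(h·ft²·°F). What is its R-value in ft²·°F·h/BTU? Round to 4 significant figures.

R = L/k = 11.64/0.2036 = 57.171 ft²·°F·h/BTU

57.17 ft²·°F·h/BTU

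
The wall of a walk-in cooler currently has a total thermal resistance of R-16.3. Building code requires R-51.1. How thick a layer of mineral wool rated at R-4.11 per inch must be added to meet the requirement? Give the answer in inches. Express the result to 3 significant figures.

8.47 in

ΔR = 51.1 − 16.3 = 34.8 ft²·°F·h/BTU
L = ΔR / (R/in) = 34.8/4.11 = 8.467 in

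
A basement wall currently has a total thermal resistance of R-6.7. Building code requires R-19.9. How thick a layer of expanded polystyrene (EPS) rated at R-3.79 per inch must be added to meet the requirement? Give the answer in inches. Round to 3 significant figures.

ΔR = 19.9 − 6.7 = 13.2 ft²·°F·h/BTU
L = ΔR / (R/in) = 13.2/3.79 = 3.483 in

3.48 in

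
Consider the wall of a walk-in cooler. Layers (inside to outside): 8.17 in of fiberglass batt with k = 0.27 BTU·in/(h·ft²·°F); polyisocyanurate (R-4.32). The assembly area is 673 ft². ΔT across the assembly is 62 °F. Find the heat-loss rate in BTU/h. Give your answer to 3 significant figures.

8.17/0.27 = 30.26
R_total = 30.26 + 4.32 = 34.58 ft²·°F·h/BTU
Q = A·ΔT/R = 673 × 62 / 34.58 = 1207 BTU/h

1210 BTU/h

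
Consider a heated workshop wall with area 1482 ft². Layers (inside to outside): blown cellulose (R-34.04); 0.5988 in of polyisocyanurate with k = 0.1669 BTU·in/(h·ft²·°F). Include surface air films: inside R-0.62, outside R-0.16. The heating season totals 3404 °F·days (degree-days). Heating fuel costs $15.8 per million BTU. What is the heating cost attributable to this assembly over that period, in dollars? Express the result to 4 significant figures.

49.81 dollars

0.5988/0.1669 = 3.5878
R_total = 0.62 + 34.04 + 3.5878 + 0.16 = 38.408 ft²·°F·h/BTU
E = A × HDD × 24 / R = 1482 × 3404 × 24 / 38.408 = 3152300 BTU
Cost = 3152300/10⁶ × 15.8 = $49.807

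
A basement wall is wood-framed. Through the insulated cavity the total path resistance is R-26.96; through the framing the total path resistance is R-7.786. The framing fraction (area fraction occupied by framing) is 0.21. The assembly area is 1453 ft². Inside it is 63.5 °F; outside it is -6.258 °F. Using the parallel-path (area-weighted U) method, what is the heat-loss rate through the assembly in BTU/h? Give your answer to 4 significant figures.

5704 BTU/h

U_eff = 0.79/26.96 + 0.21/7.786 = 0.029303 + 0.026971 = 0.056274
R_eff = 1/U_eff = 17.77 ft²·°F·h/BTU
Q = 1453 × (63.5 − (-6.258)) / 17.77 = 5703.9 BTU/h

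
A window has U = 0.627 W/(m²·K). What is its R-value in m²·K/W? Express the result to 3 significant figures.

1.59 m²·K/W

R = 1/U = 1/0.627 = 1.595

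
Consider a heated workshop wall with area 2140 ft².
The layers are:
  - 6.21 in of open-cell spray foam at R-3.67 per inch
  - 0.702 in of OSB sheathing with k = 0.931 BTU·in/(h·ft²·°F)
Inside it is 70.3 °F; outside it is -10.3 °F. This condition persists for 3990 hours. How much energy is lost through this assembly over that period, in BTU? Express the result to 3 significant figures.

29200000 BTU

6.21 × 3.67 = 22.79
0.702/0.931 = 0.754
R_total = 22.79 + 0.754 = 23.54 ft²·°F·h/BTU
Q = 2140 × (70.3 − (-10.3)) / 23.54 = 7326 BTU/h
E = 7326 × 3990 = 29230000 BTU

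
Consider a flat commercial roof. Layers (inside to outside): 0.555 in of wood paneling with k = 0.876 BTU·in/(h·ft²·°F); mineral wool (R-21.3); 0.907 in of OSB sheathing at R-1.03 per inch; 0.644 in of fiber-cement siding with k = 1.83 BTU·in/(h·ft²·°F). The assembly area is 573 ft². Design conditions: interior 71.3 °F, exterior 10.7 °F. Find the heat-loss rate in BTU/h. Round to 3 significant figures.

0.555/0.876 = 0.6336
0.907 × 1.03 = 0.9342
0.644/1.83 = 0.3519
R_total = 0.6336 + 21.3 + 0.9342 + 0.3519 = 23.22 ft²·°F·h/BTU
Q = A·ΔT/R = 573 × (71.3 − 10.7) / 23.22 = 1495 BTU/h

1500 BTU/h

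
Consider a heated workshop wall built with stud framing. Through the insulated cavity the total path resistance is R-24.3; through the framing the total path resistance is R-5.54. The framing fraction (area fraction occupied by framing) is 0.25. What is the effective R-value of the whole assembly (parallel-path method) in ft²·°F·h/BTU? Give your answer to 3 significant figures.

13.2 ft²·°F·h/BTU

U_eff = 0.75/24.3 + 0.25/5.54 = 0.03086 + 0.04513 = 0.07599
R_eff = 1/U_eff = 13.16 ft²·°F·h/BTU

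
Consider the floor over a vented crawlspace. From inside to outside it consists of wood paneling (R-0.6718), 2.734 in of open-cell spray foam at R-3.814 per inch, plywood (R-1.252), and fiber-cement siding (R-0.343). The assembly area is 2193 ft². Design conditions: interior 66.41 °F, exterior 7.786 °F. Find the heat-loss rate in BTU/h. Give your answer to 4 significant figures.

10130 BTU/h

2.734 × 3.814 = 10.427
R_total = 0.6718 + 10.427 + 1.252 + 0.343 = 12.694 ft²·°F·h/BTU
Q = A·ΔT/R = 2193 × (66.41 − 7.786) / 12.694 = 10128 BTU/h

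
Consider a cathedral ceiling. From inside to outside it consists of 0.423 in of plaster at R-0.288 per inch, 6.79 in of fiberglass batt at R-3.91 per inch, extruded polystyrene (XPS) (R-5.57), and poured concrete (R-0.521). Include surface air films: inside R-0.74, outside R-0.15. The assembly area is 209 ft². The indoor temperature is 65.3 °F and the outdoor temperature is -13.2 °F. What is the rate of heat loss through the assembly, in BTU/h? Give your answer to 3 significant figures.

488 BTU/h

0.423 × 0.288 = 0.1218
6.79 × 3.91 = 26.55
R_total = 0.74 + 0.1218 + 26.55 + 5.57 + 0.521 + 0.15 = 33.65 ft²·°F·h/BTU
Q = A·ΔT/R = 209 × (65.3 − (-13.2)) / 33.65 = 487.5 BTU/h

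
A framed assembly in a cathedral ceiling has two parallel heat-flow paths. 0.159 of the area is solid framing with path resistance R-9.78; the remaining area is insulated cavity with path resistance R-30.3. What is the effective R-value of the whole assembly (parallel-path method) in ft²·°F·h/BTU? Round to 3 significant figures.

22.7 ft²·°F·h/BTU

U_eff = 0.841/30.3 + 0.159/9.78 = 0.02776 + 0.01626 = 0.04401
R_eff = 1/U_eff = 22.72 ft²·°F·h/BTU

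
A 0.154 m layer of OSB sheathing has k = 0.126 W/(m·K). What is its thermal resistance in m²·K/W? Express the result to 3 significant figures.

R = L/k = 0.154/0.126 = 1.222 m²·K/W

1.22 m²·K/W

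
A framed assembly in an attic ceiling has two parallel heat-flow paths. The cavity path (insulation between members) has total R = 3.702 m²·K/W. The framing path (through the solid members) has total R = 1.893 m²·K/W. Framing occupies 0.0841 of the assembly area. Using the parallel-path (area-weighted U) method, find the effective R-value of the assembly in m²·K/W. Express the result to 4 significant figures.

U_eff = 0.9159/3.702 + 0.0841/1.893 = 0.24741 + 0.044427 = 0.29183
R_eff = 1/U_eff = 3.4266 m²·K/W

3.427 m²·K/W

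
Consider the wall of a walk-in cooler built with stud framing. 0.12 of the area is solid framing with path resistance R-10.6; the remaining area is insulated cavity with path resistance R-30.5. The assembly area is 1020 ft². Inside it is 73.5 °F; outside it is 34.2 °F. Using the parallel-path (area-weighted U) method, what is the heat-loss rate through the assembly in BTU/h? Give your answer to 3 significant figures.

U_eff = 0.88/30.5 + 0.12/10.6 = 0.02885 + 0.01132 = 0.04017
R_eff = 1/U_eff = 24.89 ft²·°F·h/BTU
Q = 1020 × (73.5 − 34.2) / 24.89 = 1610 BTU/h

1610 BTU/h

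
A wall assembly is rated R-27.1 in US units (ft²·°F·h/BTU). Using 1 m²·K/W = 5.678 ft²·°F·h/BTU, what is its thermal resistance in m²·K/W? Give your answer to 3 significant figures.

4.77 m²·K/W

R_SI = 27.1/5.678 = 4.773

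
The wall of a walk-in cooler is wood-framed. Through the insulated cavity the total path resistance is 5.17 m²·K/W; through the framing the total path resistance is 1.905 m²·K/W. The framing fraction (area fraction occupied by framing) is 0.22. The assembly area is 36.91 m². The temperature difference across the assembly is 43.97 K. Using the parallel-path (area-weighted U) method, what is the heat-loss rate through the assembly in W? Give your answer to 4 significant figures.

432.3 W

U_eff = 0.78/5.17 + 0.22/1.905 = 0.15087 + 0.11549 = 0.26636
R_eff = 1/U_eff = 3.7544 m²·K/W
Q = 36.91 × 43.97 / 3.7544 = 432.28 W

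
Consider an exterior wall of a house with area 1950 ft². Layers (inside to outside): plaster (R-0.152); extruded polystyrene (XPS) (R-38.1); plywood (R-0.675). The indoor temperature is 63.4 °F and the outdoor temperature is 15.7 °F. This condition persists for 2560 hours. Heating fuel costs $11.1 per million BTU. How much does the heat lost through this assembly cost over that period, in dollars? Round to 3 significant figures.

R_total = 0.152 + 38.1 + 0.675 = 38.93 ft²·°F·h/BTU
Q = 1950 × (63.4 − 15.7) / 38.93 = 2389 BTU/h
E = 2389 × 2560 = 6117000 BTU
Cost = 6117000/10⁶ × 11.1 = $67.9

67.9 dollars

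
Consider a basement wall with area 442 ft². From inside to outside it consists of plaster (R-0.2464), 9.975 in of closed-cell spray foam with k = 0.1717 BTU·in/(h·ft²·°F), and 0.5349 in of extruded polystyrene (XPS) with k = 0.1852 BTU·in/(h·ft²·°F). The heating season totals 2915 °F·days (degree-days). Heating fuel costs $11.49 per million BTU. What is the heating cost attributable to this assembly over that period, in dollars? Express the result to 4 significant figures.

5.803 dollars

9.975/0.1717 = 58.096
0.5349/0.1852 = 2.8882
R_total = 0.2464 + 58.096 + 2.8882 = 61.23 ft²·°F·h/BTU
E = A × HDD × 24 / R = 442 × 2915 × 24 / 61.23 = 505020 BTU
Cost = 505020/10⁶ × 11.49 = $5.8027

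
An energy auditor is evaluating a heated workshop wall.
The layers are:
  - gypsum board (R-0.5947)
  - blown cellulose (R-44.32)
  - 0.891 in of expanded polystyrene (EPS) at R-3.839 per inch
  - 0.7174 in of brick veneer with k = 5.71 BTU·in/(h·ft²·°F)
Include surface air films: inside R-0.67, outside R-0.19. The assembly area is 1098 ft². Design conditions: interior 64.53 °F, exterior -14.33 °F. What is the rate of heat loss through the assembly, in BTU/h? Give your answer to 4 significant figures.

1756 BTU/h

0.891 × 3.839 = 3.4205
0.7174/5.71 = 0.12564
R_total = 0.67 + 0.5947 + 44.32 + 3.4205 + 0.12564 + 0.19 = 49.321 ft²·°F·h/BTU
Q = A·ΔT/R = 1098 × (64.53 − (-14.33)) / 49.321 = 1755.6 BTU/h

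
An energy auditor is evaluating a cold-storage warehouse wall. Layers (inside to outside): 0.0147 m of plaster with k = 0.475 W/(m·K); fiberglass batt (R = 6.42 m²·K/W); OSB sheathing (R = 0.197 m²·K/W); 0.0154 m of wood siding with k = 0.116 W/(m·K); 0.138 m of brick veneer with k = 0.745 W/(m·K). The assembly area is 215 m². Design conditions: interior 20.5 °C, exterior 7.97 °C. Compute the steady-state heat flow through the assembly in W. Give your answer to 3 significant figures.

387 W

0.0147/0.475 = 0.03095
0.0154/0.116 = 0.1328
0.138/0.745 = 0.1852
R_total = 0.03095 + 6.42 + 0.197 + 0.1328 + 0.1852 = 6.966 m²·K/W
Q = A·ΔT/R = 215 × (20.5 − 7.97) / 6.966 = 386.7 W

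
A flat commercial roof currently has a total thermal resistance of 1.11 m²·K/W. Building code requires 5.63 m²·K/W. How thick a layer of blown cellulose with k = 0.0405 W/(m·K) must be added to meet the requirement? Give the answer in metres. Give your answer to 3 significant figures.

0.183 m

ΔR = 5.63 − 1.11 = 4.52 m²·K/W
L = ΔR × k = 4.52 × 0.0405 = 0.1831 m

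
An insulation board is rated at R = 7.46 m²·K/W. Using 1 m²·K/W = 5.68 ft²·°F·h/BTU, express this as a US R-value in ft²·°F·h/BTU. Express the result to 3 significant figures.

R_US = 7.46 × 5.68 = 42.37

42.4 ft²·°F·h/BTU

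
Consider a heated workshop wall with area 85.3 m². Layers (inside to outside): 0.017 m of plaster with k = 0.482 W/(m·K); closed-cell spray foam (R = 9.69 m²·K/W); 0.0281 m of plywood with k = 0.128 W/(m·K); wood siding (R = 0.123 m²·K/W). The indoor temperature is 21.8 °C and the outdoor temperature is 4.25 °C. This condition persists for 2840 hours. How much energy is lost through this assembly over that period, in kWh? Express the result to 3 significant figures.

0.017/0.482 = 0.03527
0.0281/0.128 = 0.2195
R_total = 0.03527 + 9.69 + 0.2195 + 0.123 = 10.07 m²·K/W
Q = 85.3 × (21.8 − 4.25) / 10.07 = 148.7 W
E = 148.7 W × 2840 h / 1000 = 422.3 kWh

422 kWh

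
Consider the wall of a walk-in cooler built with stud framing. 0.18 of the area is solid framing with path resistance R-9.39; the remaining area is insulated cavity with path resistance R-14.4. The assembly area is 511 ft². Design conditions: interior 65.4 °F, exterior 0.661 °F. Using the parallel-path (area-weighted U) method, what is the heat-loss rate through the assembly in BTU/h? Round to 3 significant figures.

2520 BTU/h

U_eff = 0.82/14.4 + 0.18/9.39 = 0.05694 + 0.01917 = 0.07611
R_eff = 1/U_eff = 13.14 ft²·°F·h/BTU
Q = 511 × (65.4 − 0.661) / 13.14 = 2518 BTU/h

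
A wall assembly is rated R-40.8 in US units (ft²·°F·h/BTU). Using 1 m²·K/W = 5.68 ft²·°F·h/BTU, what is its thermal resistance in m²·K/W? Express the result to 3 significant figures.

R_SI = 40.8/5.68 = 7.183

7.18 m²·K/W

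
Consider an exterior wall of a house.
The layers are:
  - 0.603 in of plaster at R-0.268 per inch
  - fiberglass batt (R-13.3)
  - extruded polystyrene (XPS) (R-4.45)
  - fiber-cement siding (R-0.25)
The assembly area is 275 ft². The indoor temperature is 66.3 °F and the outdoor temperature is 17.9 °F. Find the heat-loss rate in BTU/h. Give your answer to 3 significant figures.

0.603 × 0.268 = 0.1616
R_total = 0.1616 + 13.3 + 4.45 + 0.25 = 18.16 ft²·°F·h/BTU
Q = A·ΔT/R = 275 × (66.3 − 17.9) / 18.16 = 732.9 BTU/h

733 BTU/h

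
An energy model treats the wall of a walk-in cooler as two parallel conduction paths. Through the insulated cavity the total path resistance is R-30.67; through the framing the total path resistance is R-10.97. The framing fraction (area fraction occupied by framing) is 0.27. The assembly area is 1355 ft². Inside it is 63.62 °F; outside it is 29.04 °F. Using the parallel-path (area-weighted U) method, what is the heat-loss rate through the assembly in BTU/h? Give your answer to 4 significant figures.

2268 BTU/h

U_eff = 0.73/30.67 + 0.27/10.97 = 0.023802 + 0.024613 = 0.048414
R_eff = 1/U_eff = 20.655 ft²·°F·h/BTU
Q = 1355 × (63.62 − 29.04) / 20.655 = 2268.5 BTU/h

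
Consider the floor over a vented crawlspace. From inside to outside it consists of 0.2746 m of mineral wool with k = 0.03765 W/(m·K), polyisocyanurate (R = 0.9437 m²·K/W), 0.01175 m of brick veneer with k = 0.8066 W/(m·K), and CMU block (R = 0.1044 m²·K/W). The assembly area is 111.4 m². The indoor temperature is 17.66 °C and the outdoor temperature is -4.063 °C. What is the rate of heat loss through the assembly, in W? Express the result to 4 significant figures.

289.6 W

0.2746/0.03765 = 7.2935
0.01175/0.8066 = 0.014567
R_total = 7.2935 + 0.9437 + 0.014567 + 0.1044 = 8.3562 m²·K/W
Q = A·ΔT/R = 111.4 × (17.66 − (-4.063)) / 8.3562 = 289.6 W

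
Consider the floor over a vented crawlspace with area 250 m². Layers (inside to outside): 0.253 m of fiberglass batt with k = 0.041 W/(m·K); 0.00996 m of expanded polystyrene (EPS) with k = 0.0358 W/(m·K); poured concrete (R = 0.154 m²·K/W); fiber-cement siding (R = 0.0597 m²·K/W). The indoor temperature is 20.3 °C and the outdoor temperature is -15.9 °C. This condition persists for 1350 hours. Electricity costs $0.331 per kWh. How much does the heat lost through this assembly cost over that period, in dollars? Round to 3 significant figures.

0.253/0.041 = 6.171
0.00996/0.0358 = 0.2782
R_total = 6.171 + 0.2782 + 0.154 + 0.0597 = 6.663 m²·K/W
Q = 250 × (20.3 − (-15.9)) / 6.663 = 1358 W
E = 1358 W × 1350 h / 1000 = 1834 kWh
Cost = 1834 × 0.331 = $607

607 dollars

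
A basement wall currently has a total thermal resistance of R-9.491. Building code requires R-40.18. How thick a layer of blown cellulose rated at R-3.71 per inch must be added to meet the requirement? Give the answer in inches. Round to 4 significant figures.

8.272 in

ΔR = 40.18 − 9.491 = 30.689 ft²·°F·h/BTU
L = ΔR / (R/in) = 30.689/3.71 = 8.272 in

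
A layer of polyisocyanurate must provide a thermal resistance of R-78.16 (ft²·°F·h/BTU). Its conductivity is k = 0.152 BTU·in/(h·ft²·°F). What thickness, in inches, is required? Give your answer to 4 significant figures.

L = R × k = 78.16 × 0.152 = 11.88 in

11.88 in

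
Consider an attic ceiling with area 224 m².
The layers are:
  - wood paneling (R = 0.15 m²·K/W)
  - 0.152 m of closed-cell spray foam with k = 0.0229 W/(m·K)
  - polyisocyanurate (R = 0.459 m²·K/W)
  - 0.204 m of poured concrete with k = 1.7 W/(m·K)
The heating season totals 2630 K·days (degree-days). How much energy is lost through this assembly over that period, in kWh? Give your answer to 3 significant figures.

1920 kWh

0.152/0.0229 = 6.638
0.204/1.7 = 0.12
R_total = 0.15 + 6.638 + 0.459 + 0.12 = 7.367 m²·K/W
E = A × HDD × 24 / R / 1000 = 224 × 2630 × 24 / 7.367 / 1000 = 1919 kWh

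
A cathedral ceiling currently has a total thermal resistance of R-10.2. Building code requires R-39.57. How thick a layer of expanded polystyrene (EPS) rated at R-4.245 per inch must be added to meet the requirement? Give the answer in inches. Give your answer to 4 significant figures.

6.919 in

ΔR = 39.57 − 10.2 = 29.37 ft²·°F·h/BTU
L = ΔR / (R/in) = 29.37/4.245 = 6.9187 in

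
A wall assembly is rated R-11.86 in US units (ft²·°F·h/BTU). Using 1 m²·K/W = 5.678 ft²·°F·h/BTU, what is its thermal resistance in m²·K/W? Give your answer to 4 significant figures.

R_SI = 11.86/5.678 = 2.0888

2.089 m²·K/W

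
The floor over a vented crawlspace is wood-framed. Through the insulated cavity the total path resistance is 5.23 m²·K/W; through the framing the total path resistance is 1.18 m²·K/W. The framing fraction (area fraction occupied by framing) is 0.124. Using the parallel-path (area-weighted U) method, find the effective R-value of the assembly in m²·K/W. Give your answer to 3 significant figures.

U_eff = 0.876/5.23 + 0.124/1.18 = 0.1675 + 0.1051 = 0.2726
R_eff = 1/U_eff = 3.669 m²·K/W

3.67 m²·K/W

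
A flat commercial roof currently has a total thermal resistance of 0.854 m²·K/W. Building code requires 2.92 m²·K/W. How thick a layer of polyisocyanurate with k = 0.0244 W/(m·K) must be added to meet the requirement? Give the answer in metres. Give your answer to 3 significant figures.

ΔR = 2.92 − 0.854 = 2.066 m²·K/W
L = ΔR × k = 2.066 × 0.0244 = 0.05041 m

0.0504 m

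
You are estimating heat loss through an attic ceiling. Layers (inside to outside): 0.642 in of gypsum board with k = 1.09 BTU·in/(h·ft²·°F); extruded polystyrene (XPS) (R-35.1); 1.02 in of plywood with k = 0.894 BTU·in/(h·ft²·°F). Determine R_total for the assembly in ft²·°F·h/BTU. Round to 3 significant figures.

36.8 ft²·°F·h/BTU

0.642/1.09 = 0.589
1.02/0.894 = 1.141
R_total = 0.589 + 35.1 + 1.141 = 36.83 ft²·°F·h/BTU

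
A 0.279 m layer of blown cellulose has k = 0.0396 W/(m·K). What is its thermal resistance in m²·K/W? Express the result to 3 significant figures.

7.05 m²·K/W

R = L/k = 0.279/0.0396 = 7.045 m²·K/W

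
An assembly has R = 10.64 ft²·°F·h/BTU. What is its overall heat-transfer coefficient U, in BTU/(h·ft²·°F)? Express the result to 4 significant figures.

U = 1/R = 1/10.64 = 0.093985

0.09398 BTU/(h·ft²·°F)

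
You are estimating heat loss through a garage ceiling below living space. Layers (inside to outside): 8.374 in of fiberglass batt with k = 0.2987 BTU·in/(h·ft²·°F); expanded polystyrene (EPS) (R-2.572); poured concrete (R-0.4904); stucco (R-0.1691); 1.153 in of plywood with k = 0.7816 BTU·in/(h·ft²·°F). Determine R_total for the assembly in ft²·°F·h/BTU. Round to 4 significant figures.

8.374/0.2987 = 28.035
1.153/0.7816 = 1.4752
R_total = 28.035 + 2.572 + 0.4904 + 0.1691 + 1.4752 = 32.741 ft²·°F·h/BTU

32.74 ft²·°F·h/BTU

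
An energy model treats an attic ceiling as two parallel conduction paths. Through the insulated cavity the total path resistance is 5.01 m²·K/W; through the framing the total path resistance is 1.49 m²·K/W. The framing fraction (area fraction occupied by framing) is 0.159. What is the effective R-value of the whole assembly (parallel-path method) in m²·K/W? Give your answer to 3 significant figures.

U_eff = 0.841/5.01 + 0.159/1.49 = 0.1679 + 0.1067 = 0.2746
R_eff = 1/U_eff = 3.642 m²·K/W

3.64 m²·K/W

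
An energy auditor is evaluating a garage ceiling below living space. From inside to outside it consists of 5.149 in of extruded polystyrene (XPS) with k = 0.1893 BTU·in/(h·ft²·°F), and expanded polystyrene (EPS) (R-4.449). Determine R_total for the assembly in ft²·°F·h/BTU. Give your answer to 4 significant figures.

5.149/0.1893 = 27.2
R_total = 27.2 + 4.449 = 31.649 ft²·°F·h/BTU

31.65 ft²·°F·h/BTU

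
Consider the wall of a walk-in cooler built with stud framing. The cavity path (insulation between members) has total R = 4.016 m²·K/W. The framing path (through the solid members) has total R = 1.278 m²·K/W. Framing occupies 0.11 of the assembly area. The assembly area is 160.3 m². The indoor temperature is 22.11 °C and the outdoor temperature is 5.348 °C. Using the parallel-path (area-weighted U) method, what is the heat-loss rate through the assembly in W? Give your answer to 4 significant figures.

826.7 W

U_eff = 0.89/4.016 + 0.11/1.278 = 0.22161 + 0.086072 = 0.30769
R_eff = 1/U_eff = 3.2501 m²·K/W
Q = 160.3 × (22.11 − 5.348) / 3.2501 = 826.74 W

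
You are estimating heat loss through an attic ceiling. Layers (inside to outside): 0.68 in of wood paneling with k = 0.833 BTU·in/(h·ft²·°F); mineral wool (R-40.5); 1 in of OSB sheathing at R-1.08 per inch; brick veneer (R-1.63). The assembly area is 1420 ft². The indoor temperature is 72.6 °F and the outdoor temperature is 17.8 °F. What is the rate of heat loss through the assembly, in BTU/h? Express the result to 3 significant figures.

1770 BTU/h

0.68/0.833 = 0.8163
1 × 1.08 = 1.08
R_total = 0.8163 + 40.5 + 1.08 + 1.63 = 44.03 ft²·°F·h/BTU
Q = A·ΔT/R = 1420 × (72.6 − 17.8) / 44.03 = 1767 BTU/h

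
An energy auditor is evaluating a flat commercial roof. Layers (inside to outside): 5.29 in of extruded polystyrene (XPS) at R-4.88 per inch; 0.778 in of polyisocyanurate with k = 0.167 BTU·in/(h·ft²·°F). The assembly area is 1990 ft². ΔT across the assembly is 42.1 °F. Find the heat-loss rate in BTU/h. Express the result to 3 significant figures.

5.29 × 4.88 = 25.82
0.778/0.167 = 4.659
R_total = 25.82 + 4.659 = 30.47 ft²·°F·h/BTU
Q = A·ΔT/R = 1990 × 42.1 / 30.47 = 2749 BTU/h

2750 BTU/h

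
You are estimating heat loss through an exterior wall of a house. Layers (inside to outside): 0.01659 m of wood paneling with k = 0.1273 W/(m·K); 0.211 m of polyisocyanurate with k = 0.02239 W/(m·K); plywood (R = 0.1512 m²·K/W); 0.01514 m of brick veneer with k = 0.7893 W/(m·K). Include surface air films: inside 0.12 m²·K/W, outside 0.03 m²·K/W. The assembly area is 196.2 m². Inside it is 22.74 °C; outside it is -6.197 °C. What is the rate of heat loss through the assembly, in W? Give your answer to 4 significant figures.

0.01659/0.1273 = 0.13032
0.211/0.02239 = 9.4238
0.01514/0.7893 = 0.019182
R_total = 0.12 + 0.13032 + 9.4238 + 0.1512 + 0.019182 + 0.03 = 9.8746 m²·K/W
Q = A·ΔT/R = 196.2 × (22.74 − (-6.197)) / 9.8746 = 574.96 W

575.0 W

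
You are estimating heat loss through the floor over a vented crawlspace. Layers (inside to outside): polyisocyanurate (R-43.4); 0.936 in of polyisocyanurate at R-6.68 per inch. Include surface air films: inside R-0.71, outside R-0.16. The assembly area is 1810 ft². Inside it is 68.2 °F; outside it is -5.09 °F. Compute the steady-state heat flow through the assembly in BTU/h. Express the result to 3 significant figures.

0.936 × 6.68 = 6.252
R_total = 0.71 + 43.4 + 6.252 + 0.16 = 50.52 ft²·°F·h/BTU
Q = A·ΔT/R = 1810 × (68.2 − (-5.09)) / 50.52 = 2626 BTU/h

2630 BTU/h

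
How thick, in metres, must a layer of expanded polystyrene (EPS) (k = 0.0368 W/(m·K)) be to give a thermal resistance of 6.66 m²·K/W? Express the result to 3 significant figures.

0.245 m

L = R·k = 6.66 × 0.0368 = 0.2451 m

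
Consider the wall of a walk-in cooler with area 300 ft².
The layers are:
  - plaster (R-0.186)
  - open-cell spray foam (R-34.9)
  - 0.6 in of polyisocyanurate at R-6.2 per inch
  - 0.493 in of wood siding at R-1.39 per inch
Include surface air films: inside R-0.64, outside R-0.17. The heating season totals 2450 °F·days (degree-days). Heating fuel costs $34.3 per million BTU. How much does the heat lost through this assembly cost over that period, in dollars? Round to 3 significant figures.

15.0 dollars

0.6 × 6.2 = 3.72
0.493 × 1.39 = 0.6853
R_total = 0.64 + 0.186 + 34.9 + 3.72 + 0.6853 + 0.17 = 40.3 ft²·°F·h/BTU
E = A × HDD × 24 / R = 300 × 2450 × 24 / 40.3 = 437700 BTU
Cost = 437700/10⁶ × 34.3 = $15.01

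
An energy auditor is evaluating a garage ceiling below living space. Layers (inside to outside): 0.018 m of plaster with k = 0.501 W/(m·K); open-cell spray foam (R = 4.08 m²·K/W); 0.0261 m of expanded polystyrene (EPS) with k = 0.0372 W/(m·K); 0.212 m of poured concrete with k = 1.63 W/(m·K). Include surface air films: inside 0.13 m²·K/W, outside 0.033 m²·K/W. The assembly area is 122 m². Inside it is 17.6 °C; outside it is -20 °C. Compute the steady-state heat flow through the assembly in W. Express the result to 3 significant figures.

898 W

0.018/0.501 = 0.03593
0.0261/0.0372 = 0.7016
0.212/1.63 = 0.1301
R_total = 0.13 + 0.03593 + 4.08 + 0.7016 + 0.1301 + 0.033 = 5.111 m²·K/W
Q = A·ΔT/R = 122 × (17.6 − (-20)) / 5.111 = 897.6 W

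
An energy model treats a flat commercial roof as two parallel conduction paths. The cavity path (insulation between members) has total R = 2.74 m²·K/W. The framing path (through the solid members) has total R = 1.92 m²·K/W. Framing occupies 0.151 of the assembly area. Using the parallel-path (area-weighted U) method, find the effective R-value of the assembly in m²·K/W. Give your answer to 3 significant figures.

2.57 m²·K/W

U_eff = 0.849/2.74 + 0.151/1.92 = 0.3099 + 0.07865 = 0.3885
R_eff = 1/U_eff = 2.574 m²·K/W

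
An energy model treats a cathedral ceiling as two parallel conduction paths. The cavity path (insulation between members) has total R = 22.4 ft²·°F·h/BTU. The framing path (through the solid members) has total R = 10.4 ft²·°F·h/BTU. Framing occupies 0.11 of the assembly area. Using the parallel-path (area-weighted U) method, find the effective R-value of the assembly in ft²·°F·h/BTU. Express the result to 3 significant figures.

19.9 ft²·°F·h/BTU

U_eff = 0.89/22.4 + 0.11/10.4 = 0.03973 + 0.01058 = 0.05031
R_eff = 1/U_eff = 19.88 ft²·°F·h/BTU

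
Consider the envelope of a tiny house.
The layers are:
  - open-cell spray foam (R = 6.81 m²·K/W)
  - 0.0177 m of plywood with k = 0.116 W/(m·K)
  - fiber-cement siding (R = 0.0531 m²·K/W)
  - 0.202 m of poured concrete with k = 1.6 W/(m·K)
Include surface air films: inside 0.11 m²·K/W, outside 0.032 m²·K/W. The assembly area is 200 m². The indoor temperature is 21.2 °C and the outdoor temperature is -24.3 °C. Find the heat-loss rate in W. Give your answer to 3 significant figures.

0.0177/0.116 = 0.1526
0.202/1.6 = 0.1263
R_total = 0.11 + 6.81 + 0.1526 + 0.0531 + 0.1263 + 0.032 = 7.284 m²·K/W
Q = A·ΔT/R = 200 × (21.2 − (-24.3)) / 7.284 = 1249 W

1250 W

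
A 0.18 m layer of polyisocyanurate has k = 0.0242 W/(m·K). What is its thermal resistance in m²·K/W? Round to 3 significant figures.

R = L/k = 0.18/0.0242 = 7.438 m²·K/W

7.44 m²·K/W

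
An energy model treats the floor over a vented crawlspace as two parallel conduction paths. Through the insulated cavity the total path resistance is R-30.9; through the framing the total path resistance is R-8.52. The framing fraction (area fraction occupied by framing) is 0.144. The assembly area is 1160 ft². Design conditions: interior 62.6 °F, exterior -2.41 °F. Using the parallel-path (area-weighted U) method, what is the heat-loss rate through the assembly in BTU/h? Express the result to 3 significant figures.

3360 BTU/h

U_eff = 0.856/30.9 + 0.144/8.52 = 0.0277 + 0.0169 = 0.0446
R_eff = 1/U_eff = 22.42 ft²·°F·h/BTU
Q = 1160 × (62.6 − (-2.41)) / 22.42 = 3364 BTU/h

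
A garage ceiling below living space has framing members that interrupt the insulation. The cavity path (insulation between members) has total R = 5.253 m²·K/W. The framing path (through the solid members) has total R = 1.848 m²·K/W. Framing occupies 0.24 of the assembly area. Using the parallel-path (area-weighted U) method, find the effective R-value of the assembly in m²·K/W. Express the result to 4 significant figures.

3.642 m²·K/W

U_eff = 0.76/5.253 + 0.24/1.848 = 0.14468 + 0.12987 = 0.27455
R_eff = 1/U_eff = 3.6423 m²·K/W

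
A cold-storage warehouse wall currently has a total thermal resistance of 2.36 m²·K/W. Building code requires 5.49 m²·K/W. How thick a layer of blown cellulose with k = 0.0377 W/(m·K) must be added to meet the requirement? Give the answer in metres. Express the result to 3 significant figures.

ΔR = 5.49 − 2.36 = 3.13 m²·K/W
L = ΔR × k = 3.13 × 0.0377 = 0.118 m

0.118 m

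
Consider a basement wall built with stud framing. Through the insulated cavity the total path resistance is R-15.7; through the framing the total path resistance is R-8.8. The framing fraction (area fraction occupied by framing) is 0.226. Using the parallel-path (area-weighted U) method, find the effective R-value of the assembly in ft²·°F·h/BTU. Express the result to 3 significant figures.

13.3 ft²·°F·h/BTU

U_eff = 0.774/15.7 + 0.226/8.8 = 0.0493 + 0.02568 = 0.07498
R_eff = 1/U_eff = 13.34 ft²·°F·h/BTU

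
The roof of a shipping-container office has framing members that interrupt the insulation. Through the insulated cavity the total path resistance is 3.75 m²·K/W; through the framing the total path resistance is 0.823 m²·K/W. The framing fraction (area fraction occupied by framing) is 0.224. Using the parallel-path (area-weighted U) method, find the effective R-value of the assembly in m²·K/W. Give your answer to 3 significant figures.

U_eff = 0.776/3.75 + 0.224/0.823 = 0.2069 + 0.2722 = 0.4791
R_eff = 1/U_eff = 2.087 m²·K/W

2.09 m²·K/W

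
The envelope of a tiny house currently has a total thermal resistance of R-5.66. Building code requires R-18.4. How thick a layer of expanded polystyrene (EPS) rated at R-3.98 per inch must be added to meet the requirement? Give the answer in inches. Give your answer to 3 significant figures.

ΔR = 18.4 − 5.66 = 12.74 ft²·°F·h/BTU
L = ΔR / (R/in) = 12.74/3.98 = 3.201 in

3.20 in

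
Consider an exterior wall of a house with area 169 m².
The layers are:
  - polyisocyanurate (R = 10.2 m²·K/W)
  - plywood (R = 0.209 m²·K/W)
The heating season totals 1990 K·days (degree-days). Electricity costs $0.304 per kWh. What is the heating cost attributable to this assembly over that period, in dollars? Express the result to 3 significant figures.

236 dollars

R_total = 10.2 + 0.209 = 10.41 m²·K/W
E = A × HDD × 24 / R / 1000 = 169 × 1990 × 24 / 10.41 / 1000 = 775.4 kWh
Cost = 775.4 × 0.304 = $235.7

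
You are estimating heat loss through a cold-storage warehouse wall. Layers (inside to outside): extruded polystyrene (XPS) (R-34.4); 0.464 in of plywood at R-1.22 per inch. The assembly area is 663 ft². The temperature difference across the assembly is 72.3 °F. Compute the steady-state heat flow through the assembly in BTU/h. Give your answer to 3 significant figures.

1370 BTU/h

0.464 × 1.22 = 0.5661
R_total = 34.4 + 0.5661 = 34.97 ft²·°F·h/BTU
Q = A·ΔT/R = 663 × 72.3 / 34.97 = 1371 BTU/h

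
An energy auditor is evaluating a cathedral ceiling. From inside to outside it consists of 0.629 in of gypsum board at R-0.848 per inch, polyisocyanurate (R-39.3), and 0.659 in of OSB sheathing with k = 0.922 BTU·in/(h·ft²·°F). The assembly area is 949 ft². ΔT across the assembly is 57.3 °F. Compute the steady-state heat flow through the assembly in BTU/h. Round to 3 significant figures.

0.629 × 0.848 = 0.5334
0.659/0.922 = 0.7148
R_total = 0.5334 + 39.3 + 0.7148 = 40.55 ft²·°F·h/BTU
Q = A·ΔT/R = 949 × 57.3 / 40.55 = 1341 BTU/h

1340 BTU/h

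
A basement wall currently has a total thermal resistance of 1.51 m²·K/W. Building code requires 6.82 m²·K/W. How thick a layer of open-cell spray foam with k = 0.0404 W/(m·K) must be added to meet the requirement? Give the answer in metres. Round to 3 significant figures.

ΔR = 6.82 − 1.51 = 5.31 m²·K/W
L = ΔR × k = 5.31 × 0.0404 = 0.2145 m

0.215 m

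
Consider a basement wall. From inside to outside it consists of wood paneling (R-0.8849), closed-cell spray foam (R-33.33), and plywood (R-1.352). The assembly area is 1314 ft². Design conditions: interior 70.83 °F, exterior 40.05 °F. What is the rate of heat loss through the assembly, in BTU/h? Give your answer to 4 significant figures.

1137 BTU/h

R_total = 0.8849 + 33.33 + 1.352 = 35.567 ft²·°F·h/BTU
Q = A·ΔT/R = 1314 × (70.83 − 40.05) / 35.567 = 1137.2 BTU/h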